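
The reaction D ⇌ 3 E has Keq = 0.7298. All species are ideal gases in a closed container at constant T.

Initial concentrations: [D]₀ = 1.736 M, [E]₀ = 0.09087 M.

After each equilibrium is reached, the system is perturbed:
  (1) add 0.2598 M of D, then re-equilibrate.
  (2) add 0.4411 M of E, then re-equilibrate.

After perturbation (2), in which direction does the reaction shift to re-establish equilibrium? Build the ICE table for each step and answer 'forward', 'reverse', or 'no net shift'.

Q₀ = 4.3223e-04 vs Keq = 0.7298 ⇒ Q<K, forward
Step 1:
                  D         E
  I           1.736   0.09087
  C         -0.3077    0.9231
  E           1.428     1.014
  solve Keq expr → x = 0.3077; check Q = 0.7298
Then add 0.2598 M of D.
Step 2:
                  D         E
  I           1.688     1.014
  C        -0.01808   0.05424
  E            1.67     1.068
  solve Keq expr → x = 0.01808; check Q = 0.7298
Then add 0.4411 M of E.
Step 3:
                  D         E
  I            1.67     1.509
  C          0.1375   -0.4126
  E           1.808     1.097
  solve Keq expr → x = -0.1375; check Q = 0.7298

Direction: reverse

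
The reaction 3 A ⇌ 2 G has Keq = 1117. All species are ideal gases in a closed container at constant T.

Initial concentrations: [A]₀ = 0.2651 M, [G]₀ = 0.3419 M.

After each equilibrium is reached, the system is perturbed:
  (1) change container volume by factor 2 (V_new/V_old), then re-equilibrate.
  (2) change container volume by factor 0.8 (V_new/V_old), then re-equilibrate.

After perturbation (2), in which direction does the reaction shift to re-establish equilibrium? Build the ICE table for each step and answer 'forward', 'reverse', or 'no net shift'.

Direction: forward

Q₀ = 6.274 vs Keq = 1117 ⇒ Q<K, forward
Step 1:
                    A           G
  init         0.2651      0.3419
  Δ           -0.2061      0.1374
  eq          0.05903      0.4793
  solve Keq expr → x = 0.06869; check Q = 1117
Then change container volume by factor 2 (V_new/V_old).
Step 2:
                    A           G
  init        0.02951      0.2396
  Δ          0.007175   -0.004783
  eq          0.03669      0.2349
  solve Keq expr → x = -0.002392; check Q = 1117
Then change container volume by factor 0.8 (V_new/V_old).
Step 3:
                    A           G
  init        0.04586      0.2936
  Δ         -0.003088    0.002059
  eq          0.04277      0.2956
  solve Keq expr → x = 0.001029; check Q = 1117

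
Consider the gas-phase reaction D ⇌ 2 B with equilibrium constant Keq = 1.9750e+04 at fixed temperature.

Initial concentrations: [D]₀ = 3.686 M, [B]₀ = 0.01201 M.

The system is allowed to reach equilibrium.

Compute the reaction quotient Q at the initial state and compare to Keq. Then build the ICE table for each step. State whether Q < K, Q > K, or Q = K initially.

Q₀ = 3.9132e-05; Q < K (proceeds forward)

Q₀ = 3.9132e-05 vs Keq = 1.9750e+04 ⇒ Q<K, forward
Step 1:
                   D          B
  I            3.686    0.01201
  C           -3.683      7.366
  E         0.002757      7.378
  solve Keq expr → x = 3.683; check Q = 1.9750e+04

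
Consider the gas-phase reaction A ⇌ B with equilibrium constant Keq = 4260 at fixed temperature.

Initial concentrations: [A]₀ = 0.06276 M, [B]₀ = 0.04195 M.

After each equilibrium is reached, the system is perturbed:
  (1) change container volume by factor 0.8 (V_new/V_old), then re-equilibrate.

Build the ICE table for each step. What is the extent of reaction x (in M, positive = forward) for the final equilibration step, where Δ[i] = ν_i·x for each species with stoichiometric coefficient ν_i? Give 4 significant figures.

x = 0 M

Q₀ = 0.6684 vs Keq = 4260 ⇒ Q<K, forward
Step 1:
                    A           B
  I           0.06276     0.04195
  C          -0.06274     0.06274
  E        2.4574e-05      0.1047
  solve Keq expr → x = 0.06274; check Q = 4260
Then change container volume by factor 0.8 (V_new/V_old).
Step 2:
                    A           B
  I        3.0718e-05      0.1309
  C                 0           0
  E        3.0718e-05      0.1309
  solve Keq expr → x = 0; check Q = 4260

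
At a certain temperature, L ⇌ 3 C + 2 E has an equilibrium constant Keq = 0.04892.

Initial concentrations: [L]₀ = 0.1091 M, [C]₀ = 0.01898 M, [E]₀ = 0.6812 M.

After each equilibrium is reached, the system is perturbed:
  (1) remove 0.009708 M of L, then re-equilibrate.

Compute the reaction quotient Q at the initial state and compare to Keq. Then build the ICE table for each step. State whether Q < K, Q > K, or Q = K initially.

Q₀ = 2.9081e-05; Q < K (proceeds forward)

Q₀ = 2.9081e-05 vs Keq = 0.04892 ⇒ Q<K, forward
Step 1:
                  L         C         E
  Initial    0.1091   0.01898    0.6812
  Change   -0.04976    0.1493   0.09951
  Equil     0.05934    0.1683    0.7807
  solve Keq expr → x = 0.04976; check Q = 0.04892
Then remove 0.009708 M of L.
Step 2:
                  L         C         E
  Initial   0.04964    0.1683    0.7807
  Change   0.002249 -0.006746 -0.004498
  Equil     0.05188    0.1615    0.7762
  solve Keq expr → x = -0.002249; check Q = 0.04892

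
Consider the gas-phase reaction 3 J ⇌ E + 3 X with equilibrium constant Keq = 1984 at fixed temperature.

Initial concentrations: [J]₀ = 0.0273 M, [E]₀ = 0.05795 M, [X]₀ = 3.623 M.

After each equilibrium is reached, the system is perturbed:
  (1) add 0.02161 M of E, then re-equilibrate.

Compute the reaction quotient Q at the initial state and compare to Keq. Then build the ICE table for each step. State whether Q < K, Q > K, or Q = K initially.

Q₀ = 1.3545e+05 vs Keq = 1984 ⇒ Q>K, reverse
Step 1:
                   J          E          X
  init        0.0273    0.05795      3.623
  Δ           0.0661   -0.02203    -0.0661
  eq          0.0934    0.03592      3.557
  solve Keq expr → x = -0.02203; check Q = 1984
Then add 0.02161 M of E.
Step 2:
                   J          E          X
  init        0.0934    0.05753      3.557
  Δ          0.01274  -0.004246   -0.01274
  eq          0.1061    0.05328      3.544
  solve Keq expr → x = -0.004246; check Q = 1984

Q₀ = 1.3545e+05; Q > K (proceeds reverse)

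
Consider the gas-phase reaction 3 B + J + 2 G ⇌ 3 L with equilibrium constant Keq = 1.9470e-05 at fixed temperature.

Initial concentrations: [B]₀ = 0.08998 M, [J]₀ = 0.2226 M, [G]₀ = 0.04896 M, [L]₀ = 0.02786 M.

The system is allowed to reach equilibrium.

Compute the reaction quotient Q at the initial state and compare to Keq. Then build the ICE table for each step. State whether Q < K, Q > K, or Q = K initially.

Q₀ = 55.63; Q > K (proceeds reverse)

Q₀ = 55.63 vs Keq = 1.9470e-05 ⇒ Q>K, reverse
Step 1:
                   B          J          G          L
  init       0.08998     0.2226    0.04896    0.02786
  Δ          0.02754    0.00918    0.01836   -0.02754
  eq          0.1175     0.2318    0.06732 3.2138e-04
  solve Keq expr → x = -0.00918; check Q = 1.9470e-05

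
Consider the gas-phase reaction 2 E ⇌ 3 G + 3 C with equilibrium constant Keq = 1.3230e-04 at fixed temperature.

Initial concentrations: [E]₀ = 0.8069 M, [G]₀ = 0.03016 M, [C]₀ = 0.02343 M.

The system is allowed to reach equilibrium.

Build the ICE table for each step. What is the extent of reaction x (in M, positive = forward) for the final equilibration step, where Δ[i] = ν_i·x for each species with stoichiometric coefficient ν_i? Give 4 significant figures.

x = 0.05762 M

Q₀ = 5.4197e-10 vs Keq = 1.3230e-04 ⇒ Q<K, forward
Step 1:
                   E          G          C
  Initial     0.8069    0.03016    0.02343
  Change     -0.1152     0.1729     0.1729
  Equil       0.6917      0.203     0.1963
  solve Keq expr → x = 0.05762; check Q = 1.3230e-04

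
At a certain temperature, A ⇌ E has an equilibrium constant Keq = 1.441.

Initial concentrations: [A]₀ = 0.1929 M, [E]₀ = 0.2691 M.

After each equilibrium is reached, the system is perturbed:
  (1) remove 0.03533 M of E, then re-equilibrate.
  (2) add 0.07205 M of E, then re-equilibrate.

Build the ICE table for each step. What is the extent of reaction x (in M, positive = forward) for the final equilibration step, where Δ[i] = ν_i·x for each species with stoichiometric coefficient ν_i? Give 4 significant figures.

Q₀ = 1.395 vs Keq = 1.441 ⇒ Q<K, forward
Step 1:
                    A           E
  init         0.1929      0.2691
  Δ         -0.003633    0.003633
  eq           0.1893      0.2727
  solve Keq expr → x = 0.003633; check Q = 1.441
Then remove 0.03533 M of E.
Step 2:
                    A           E
  init         0.1893      0.2374
  Δ          -0.01447     0.01447
  eq           0.1748      0.2519
  solve Keq expr → x = 0.01447; check Q = 1.441
Then add 0.07205 M of E.
Step 3:
                    A           E
  init         0.1748      0.3239
  Δ           0.02952    -0.02952
  eq           0.2043      0.2944
  solve Keq expr → x = -0.02952; check Q = 1.441

x = -0.02952 M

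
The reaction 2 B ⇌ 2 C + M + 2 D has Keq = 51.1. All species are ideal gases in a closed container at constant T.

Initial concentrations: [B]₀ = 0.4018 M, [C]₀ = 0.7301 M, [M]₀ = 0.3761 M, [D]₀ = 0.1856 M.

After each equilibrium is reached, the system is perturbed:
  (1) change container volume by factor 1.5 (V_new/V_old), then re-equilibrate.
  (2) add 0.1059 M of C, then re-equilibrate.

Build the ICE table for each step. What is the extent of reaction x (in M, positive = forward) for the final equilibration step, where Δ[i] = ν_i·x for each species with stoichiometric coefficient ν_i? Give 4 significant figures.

Q₀ = 0.04278 vs Keq = 51.1 ⇒ Q<K, forward
Step 1:
                   B          C          M          D
  Initial     0.4018     0.7301     0.3761     0.1856
  Change     -0.3431     0.3431     0.1715     0.3431
  Equil      0.05873      1.073     0.5476     0.5287
  solve Keq expr → x = 0.1715; check Q = 51.1
Then change container volume by factor 1.5 (V_new/V_old).
Step 2:
                   B          C          M          D
  Initial    0.03916     0.7154     0.3651     0.3524
  Change    -0.01612    0.01612   0.008058    0.01612
  Equil      0.02304     0.7316     0.3731     0.3686
  solve Keq expr → x = 0.008058; check Q = 51.1
Then add 0.1059 M of C.
Step 3:
                   B          C          M          D
  Initial    0.02304     0.8375     0.3731     0.3686
  Change    0.002977  -0.002977  -0.001489  -0.002977
  Equil      0.02602     0.8345     0.3717     0.3656
  solve Keq expr → x = -0.001489; check Q = 51.1

x = -0.001489 M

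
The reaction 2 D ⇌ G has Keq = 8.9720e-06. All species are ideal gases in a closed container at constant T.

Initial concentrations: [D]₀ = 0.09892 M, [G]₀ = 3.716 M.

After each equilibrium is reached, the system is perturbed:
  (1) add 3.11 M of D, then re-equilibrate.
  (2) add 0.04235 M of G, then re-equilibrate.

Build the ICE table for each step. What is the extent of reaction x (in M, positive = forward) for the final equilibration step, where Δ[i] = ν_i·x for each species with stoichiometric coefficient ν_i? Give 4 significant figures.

Q₀ = 379.8 vs Keq = 8.9720e-06 ⇒ Q>K, reverse
Step 1:
                   D          G
  init       0.09892      3.716
  Δ            7.431     -3.715
  eq            7.53 5.0871e-04
  solve Keq expr → x = -3.715; check Q = 8.9720e-06
Then add 3.11 M of D.
Step 2:
                   D          G
  init         10.64 5.0871e-04
  Δ        -0.001014 5.0680e-04
  eq           10.64   0.001016
  solve Keq expr → x = 5.0680e-04; check Q = 8.9720e-06
Then add 0.04235 M of G.
Step 3:
                   D          G
  init         10.64    0.04337
  Δ          0.08467   -0.04233
  eq           10.72   0.001032
  solve Keq expr → x = -0.04233; check Q = 8.9720e-06

x = -0.04233 M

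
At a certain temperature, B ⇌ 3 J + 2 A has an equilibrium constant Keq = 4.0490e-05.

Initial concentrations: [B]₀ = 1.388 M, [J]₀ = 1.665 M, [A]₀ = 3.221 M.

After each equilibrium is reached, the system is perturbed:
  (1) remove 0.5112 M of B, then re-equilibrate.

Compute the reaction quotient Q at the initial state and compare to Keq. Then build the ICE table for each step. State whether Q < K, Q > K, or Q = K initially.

Q₀ = 34.5; Q > K (proceeds reverse)

Q₀ = 34.5 vs Keq = 4.0490e-05 ⇒ Q>K, reverse
Step 1:
                    B           J           A
  Initial       1.388       1.665       3.221
  Change       0.5464      -1.639      -1.093
  Equil         1.934     0.02586       2.128
  solve Keq expr → x = -0.5464; check Q = 4.0490e-05
Then remove 0.5112 M of B.
Step 2:
                    B           J           A
  Initial       1.423     0.02586       2.128
  Change   8.3260e-04   -0.002498   -0.001665
  Equil         1.424     0.02336       2.127
  solve Keq expr → x = -8.3260e-04; check Q = 4.0490e-05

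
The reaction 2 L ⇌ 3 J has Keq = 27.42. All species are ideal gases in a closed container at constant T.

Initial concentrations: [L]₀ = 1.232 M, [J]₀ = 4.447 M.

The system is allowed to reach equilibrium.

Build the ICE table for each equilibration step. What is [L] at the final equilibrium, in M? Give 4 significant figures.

Q₀ = 57.94 vs Keq = 27.42 ⇒ Q>K, reverse
Step 1:
                  L         J
  Initial     1.232     4.447
  Change     0.2968   -0.4452
  Equil       1.529     4.002
  solve Keq expr → x = -0.1484; check Q = 27.42

[L]_eq = 1.529 M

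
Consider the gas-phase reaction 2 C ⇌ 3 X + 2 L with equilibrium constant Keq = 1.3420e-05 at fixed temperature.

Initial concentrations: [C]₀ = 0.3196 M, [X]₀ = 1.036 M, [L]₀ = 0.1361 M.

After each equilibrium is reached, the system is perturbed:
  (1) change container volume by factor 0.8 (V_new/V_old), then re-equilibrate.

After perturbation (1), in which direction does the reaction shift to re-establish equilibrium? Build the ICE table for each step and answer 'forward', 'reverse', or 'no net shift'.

Q₀ = 0.2016 vs Keq = 1.3420e-05 ⇒ Q>K, reverse
Step 1:
                    C           X           L
  Initial      0.3196       1.036      0.1361
  Change       0.1339     -0.2009     -0.1339
  Equil        0.4535      0.8351    0.002177
  solve Keq expr → x = -0.06696; check Q = 1.3420e-05
Then change container volume by factor 0.8 (V_new/V_old).
Step 2:
                    C           X           L
  Initial      0.5669       1.044    0.002721
  Change   7.6821e-04   -0.001152 -7.6821e-04
  Equil        0.5677       1.043    0.001953
  solve Keq expr → x = -3.8410e-04; check Q = 1.3420e-05

Direction: reverse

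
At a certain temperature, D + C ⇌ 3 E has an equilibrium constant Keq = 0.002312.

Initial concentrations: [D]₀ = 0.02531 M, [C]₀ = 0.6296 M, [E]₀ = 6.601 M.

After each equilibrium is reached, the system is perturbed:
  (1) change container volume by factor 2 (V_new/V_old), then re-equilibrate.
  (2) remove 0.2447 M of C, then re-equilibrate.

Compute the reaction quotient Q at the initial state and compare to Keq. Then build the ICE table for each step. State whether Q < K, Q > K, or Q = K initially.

Q₀ = 1.8050e+04 vs Keq = 0.002312 ⇒ Q>K, reverse
Step 1:
                    D           C           E
  Initial     0.02531      0.6296       6.601
  Change        2.121       2.121      -6.362
  Equil         2.146        2.75       0.239
  solve Keq expr → x = -2.121; check Q = 0.002312
Then change container volume by factor 2 (V_new/V_old).
Step 2:
                    D           C           E
  Initial       1.073       1.375      0.1195
  Change     -0.01007    -0.01007     0.03022
  Equil         1.063       1.365      0.1497
  solve Keq expr → x = 0.01007; check Q = 0.002312
Then remove 0.2447 M of C.
Step 3:
                    D           C           E
  Initial       1.063        1.12      0.1497
  Change     0.003092    0.003092   -0.009275
  Equil         1.066       1.123      0.1404
  solve Keq expr → x = -0.003092; check Q = 0.002312

Q₀ = 1.8050e+04; Q > K (proceeds reverse)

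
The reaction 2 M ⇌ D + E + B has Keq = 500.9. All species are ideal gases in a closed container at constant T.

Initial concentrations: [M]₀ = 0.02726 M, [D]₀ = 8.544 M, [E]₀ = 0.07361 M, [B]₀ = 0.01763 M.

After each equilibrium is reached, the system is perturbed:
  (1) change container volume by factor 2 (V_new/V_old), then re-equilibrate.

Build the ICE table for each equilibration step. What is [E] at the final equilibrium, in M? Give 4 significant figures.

[E]_eq = 0.04247 M

Q₀ = 14.92 vs Keq = 500.9 ⇒ Q<K, forward
Step 1:
                  M         D         E         B
  Initial   0.02726     8.544   0.07361   0.01763
  Change   -0.02091   0.01046   0.01046   0.01046
  Equil     0.00635     8.554   0.08407   0.02809
  solve Keq expr → x = 0.01046; check Q = 500.9
Then change container volume by factor 2 (V_new/V_old).
Step 2:
                  M         D         E         B
  Initial  0.003175     4.277   0.04203   0.01404
  Change  -8.8285e-04 4.4142e-04 4.4142e-04 4.4142e-04
  Equil    0.002292     4.278   0.04247   0.01448
  solve Keq expr → x = 4.4142e-04; check Q = 500.9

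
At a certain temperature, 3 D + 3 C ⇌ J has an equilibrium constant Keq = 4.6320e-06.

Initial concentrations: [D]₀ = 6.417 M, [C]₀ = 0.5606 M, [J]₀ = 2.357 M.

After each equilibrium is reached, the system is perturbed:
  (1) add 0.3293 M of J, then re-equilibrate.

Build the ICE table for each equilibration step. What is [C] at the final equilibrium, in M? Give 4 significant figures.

[C]_eq = 5.427 M

Q₀ = 0.05063 vs Keq = 4.6320e-06 ⇒ Q>K, reverse
Step 1:
                  D         C         J
  I           6.417    0.5606     2.357
  C           4.574     4.574    -1.525
  E           10.99     5.134    0.8324
  solve Keq expr → x = -1.525; check Q = 4.6320e-06
Then add 0.3293 M of J.
Step 2:
                  D         C         J
  I           10.99     5.134     1.162
  C          0.2931    0.2931  -0.09769
  E           11.28     5.427     1.064
  solve Keq expr → x = -0.09769; check Q = 4.6320e-06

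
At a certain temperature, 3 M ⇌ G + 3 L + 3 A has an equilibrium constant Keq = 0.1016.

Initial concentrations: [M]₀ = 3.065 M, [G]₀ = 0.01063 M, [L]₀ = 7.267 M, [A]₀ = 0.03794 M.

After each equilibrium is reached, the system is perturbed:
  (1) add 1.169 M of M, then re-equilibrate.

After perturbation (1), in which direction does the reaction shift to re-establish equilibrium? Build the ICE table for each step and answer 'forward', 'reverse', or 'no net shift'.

Q₀ = 7.7375e-06 vs Keq = 0.1016 ⇒ Q<K, forward
Step 1:
                  M         G         L         A
  I           3.065   0.01063     7.267   0.03794
  C         -0.3113    0.1038    0.3113    0.3113
  E           2.754    0.1144     7.578    0.3493
  solve Keq expr → x = 0.1038; check Q = 0.1016
Then add 1.169 M of M.
Step 2:
                  M         G         L         A
  I           3.923    0.1144     7.578    0.3493
  C        -0.09348   0.03116   0.09348   0.09348
  E           3.829    0.1456     7.672    0.4427
  solve Keq expr → x = 0.03116; check Q = 0.1016

Direction: forward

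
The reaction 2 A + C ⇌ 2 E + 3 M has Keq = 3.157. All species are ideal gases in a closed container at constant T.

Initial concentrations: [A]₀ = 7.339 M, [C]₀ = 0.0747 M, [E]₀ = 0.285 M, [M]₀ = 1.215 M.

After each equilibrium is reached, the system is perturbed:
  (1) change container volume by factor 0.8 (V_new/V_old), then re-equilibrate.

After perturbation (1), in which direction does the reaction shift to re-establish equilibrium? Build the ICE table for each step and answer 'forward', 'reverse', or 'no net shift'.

Q₀ = 0.03621 vs Keq = 3.157 ⇒ Q<K, forward
Step 1:
                  A         C         E         M
  I           7.339    0.0747     0.285     1.215
  C         -0.1429  -0.07143    0.1429    0.2143
  E           7.196   0.00327    0.4279     1.429
  solve Keq expr → x = 0.07143; check Q = 3.157
Then change container volume by factor 0.8 (V_new/V_old).
Step 2:
                  A         C         E         M
  I           8.995  0.004087    0.5348     1.787
  C         0.00425  0.002125  -0.00425 -0.006375
  E           8.999  0.006212    0.5306      1.78
  solve Keq expr → x = -0.002125; check Q = 3.157

Direction: reverse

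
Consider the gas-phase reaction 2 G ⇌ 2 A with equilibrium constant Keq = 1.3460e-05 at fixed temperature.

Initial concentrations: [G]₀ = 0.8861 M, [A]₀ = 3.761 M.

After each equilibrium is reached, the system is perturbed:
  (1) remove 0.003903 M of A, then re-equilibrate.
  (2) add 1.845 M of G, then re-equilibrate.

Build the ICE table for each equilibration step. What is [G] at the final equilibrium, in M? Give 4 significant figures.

Q₀ = 18.02 vs Keq = 1.3460e-05 ⇒ Q>K, reverse
Step 1:
                    G           A
  init         0.8861       3.761
  Δ             3.744      -3.744
  eq             4.63     0.01699
  solve Keq expr → x = -1.872; check Q = 1.3460e-05
Then remove 0.003903 M of A.
Step 2:
                    G           A
  init           4.63     0.01308
  Δ         -0.003889    0.003889
  eq            4.626     0.01697
  solve Keq expr → x = 0.001944; check Q = 1.3460e-05
Then add 1.845 M of G.
Step 3:
                    G           A
  init          6.471     0.01697
  Δ         -0.006744    0.006744
  eq            6.464     0.02372
  solve Keq expr → x = 0.003372; check Q = 1.3460e-05

[G]_eq = 6.464 M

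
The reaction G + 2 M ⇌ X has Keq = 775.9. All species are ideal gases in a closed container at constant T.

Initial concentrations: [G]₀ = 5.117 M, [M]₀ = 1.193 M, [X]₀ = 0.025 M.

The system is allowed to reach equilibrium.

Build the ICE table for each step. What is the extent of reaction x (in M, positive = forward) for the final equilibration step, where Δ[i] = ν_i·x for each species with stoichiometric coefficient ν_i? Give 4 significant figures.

Q₀ = 0.003433 vs Keq = 775.9 ⇒ Q<K, forward
Step 1:
                    G           M           X
  init          5.117       1.193       0.025
  Δ           -0.5899       -1.18      0.5899
  eq            4.527     0.01323      0.6149
  solve Keq expr → x = 0.5899; check Q = 775.9

x = 0.5899 M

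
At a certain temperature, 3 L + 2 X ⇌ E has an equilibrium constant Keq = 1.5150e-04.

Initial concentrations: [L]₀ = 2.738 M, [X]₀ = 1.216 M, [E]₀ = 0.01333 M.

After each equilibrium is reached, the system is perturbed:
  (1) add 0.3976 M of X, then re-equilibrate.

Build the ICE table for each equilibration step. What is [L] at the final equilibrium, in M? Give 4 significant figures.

Q₀ = 4.3920e-04 vs Keq = 1.5150e-04 ⇒ Q>K, reverse
Step 1:
                    L           X           E
  Initial       2.738       1.216     0.01333
  Change      0.02541     0.01694    -0.00847
  Equil         2.763       1.233     0.00486
  solve Keq expr → x = -0.00847; check Q = 1.5150e-04
Then add 0.3976 M of X.
Step 2:
                    L           X           E
  Initial       2.763       1.631     0.00486
  Change     -0.01042   -0.006945    0.003473
  Equil         2.753       1.624    0.008333
  solve Keq expr → x = 0.003473; check Q = 1.5150e-04

[L]_eq = 2.753 M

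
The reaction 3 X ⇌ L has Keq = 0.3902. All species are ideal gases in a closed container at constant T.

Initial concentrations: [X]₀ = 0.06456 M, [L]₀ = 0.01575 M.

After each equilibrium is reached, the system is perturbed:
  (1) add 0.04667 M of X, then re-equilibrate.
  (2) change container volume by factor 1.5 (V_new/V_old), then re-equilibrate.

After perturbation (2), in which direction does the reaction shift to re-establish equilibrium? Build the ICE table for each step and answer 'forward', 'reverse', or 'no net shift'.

Q₀ = 58.53 vs Keq = 0.3902 ⇒ Q>K, reverse
Step 1:
                    X           L
  I           0.06456     0.01575
  C           0.04568    -0.01523
  E            0.1102  5.2279e-04
  solve Keq expr → x = -0.01523; check Q = 0.3902
Then add 0.04667 M of X.
Step 2:
                    X           L
  I            0.1569  5.2279e-04
  C         -0.002723  9.0758e-04
  E            0.1542     0.00143
  solve Keq expr → x = 9.0758e-04; check Q = 0.3902
Then change container volume by factor 1.5 (V_new/V_old).
Step 3:
                    X           L
  I            0.1028  9.5358e-04
  C          0.001532 -5.1054e-04
  E            0.1043  4.4304e-04
  solve Keq expr → x = -5.1054e-04; check Q = 0.3902

Direction: reverse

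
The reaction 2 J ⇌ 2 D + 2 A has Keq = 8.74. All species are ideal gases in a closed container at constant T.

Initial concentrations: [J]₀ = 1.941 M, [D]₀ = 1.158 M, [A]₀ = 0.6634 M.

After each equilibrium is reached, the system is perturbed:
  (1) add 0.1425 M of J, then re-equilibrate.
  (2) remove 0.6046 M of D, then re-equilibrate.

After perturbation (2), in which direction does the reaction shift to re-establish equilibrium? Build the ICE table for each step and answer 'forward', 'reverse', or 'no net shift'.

Q₀ = 0.1566 vs Keq = 8.74 ⇒ Q<K, forward
Step 1:
                  J         D         A
  Initial     1.941     1.158    0.6634
  Change    -0.8787    0.8787    0.8787
  Equil       1.062     2.037     1.542
  solve Keq expr → x = 0.4393; check Q = 8.74
Then add 0.1425 M of J.
Step 2:
                  J         D         A
  Initial     1.205     2.037     1.542
  Change   -0.06384   0.06384   0.06384
  Equil       1.141     2.101     1.606
  solve Keq expr → x = 0.03192; check Q = 8.74
Then remove 0.6046 M of D.
Step 3:
                  J         D         A
  Initial     1.141     1.496     1.606
  Change    -0.1562    0.1562    0.1562
  Equil      0.9848     1.652     1.762
  solve Keq expr → x = 0.07812; check Q = 8.74

Direction: forward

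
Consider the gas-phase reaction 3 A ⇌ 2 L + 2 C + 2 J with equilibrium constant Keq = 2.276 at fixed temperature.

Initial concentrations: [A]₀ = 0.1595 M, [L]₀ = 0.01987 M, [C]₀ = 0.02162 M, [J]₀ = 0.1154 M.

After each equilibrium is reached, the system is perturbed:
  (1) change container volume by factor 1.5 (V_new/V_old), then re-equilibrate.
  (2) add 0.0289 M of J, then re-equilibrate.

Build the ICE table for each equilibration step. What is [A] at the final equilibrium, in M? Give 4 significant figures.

[A]_eq = 0.008002 M

Q₀ = 6.0567e-07 vs Keq = 2.276 ⇒ Q<K, forward
Step 1:
                   A          L          C          J
  I           0.1595    0.01987    0.02162     0.1154
  C          -0.1441    0.09606    0.09606    0.09606
  E          0.01541     0.1159     0.1177     0.2115
  solve Keq expr → x = 0.04803; check Q = 2.276
Then change container volume by factor 1.5 (V_new/V_old).
Step 2:
                   A          L          C          J
  I          0.01027    0.07729    0.07845      0.141
  C         -0.00311   0.002073   0.002073   0.002073
  E         0.007161    0.07936    0.08053      0.143
  solve Keq expr → x = 0.001037; check Q = 2.276
Then add 0.0289 M of J.
Step 3:
                   A          L          C          J
  I         0.007161    0.07936    0.08053     0.1719
  C       8.4150e-04 -5.6100e-04 -5.6100e-04 -5.6100e-04
  E         0.008002     0.0788    0.07997     0.1714
  solve Keq expr → x = -2.8050e-04; check Q = 2.276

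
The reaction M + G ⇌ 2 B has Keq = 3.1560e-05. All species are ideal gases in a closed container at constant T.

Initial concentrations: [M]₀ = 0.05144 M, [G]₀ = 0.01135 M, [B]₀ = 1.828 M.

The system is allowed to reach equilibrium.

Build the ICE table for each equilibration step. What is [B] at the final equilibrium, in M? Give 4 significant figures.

[B]_eq = 0.005295 M

Q₀ = 5723 vs Keq = 3.1560e-05 ⇒ Q>K, reverse
Step 1:
                  M         G         B
  I         0.05144   0.01135     1.828
  C          0.9114    0.9114    -1.823
  E          0.9628    0.9227  0.005295
  solve Keq expr → x = -0.9114; check Q = 3.1560e-05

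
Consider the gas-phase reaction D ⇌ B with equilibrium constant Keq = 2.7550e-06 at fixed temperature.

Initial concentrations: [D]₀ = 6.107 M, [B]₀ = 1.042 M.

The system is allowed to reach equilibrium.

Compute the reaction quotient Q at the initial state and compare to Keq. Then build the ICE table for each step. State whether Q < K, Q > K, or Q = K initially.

Q₀ = 0.1706; Q > K (proceeds reverse)

Q₀ = 0.1706 vs Keq = 2.7550e-06 ⇒ Q>K, reverse
Step 1:
                  D         B
  I           6.107     1.042
  C           1.042    -1.042
  E           7.149 1.9695e-05
  solve Keq expr → x = -1.042; check Q = 2.7550e-06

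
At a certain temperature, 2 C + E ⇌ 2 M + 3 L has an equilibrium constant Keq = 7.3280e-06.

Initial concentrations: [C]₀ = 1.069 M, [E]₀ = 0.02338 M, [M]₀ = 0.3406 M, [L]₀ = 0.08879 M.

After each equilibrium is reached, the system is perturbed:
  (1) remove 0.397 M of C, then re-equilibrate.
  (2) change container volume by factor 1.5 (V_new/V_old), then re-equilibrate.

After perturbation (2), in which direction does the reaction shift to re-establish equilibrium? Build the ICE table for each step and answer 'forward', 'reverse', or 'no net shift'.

Q₀ = 0.003039 vs Keq = 7.3280e-06 ⇒ Q>K, reverse
Step 1:
                    C           E           M           L
  I             1.069     0.02338      0.3406     0.08879
  C           0.04777     0.02388    -0.04777    -0.07165
  E             1.117     0.04726      0.2928     0.01714
  solve Keq expr → x = -0.02388; check Q = 7.3280e-06
Then remove 0.397 M of C.
Step 2:
                    C           E           M           L
  I            0.7198     0.04726      0.2928     0.01714
  C          0.002743    0.001372   -0.002743   -0.004115
  E            0.7225     0.04863      0.2901     0.01303
  solve Keq expr → x = -0.001372; check Q = 7.3280e-06
Then change container volume by factor 1.5 (V_new/V_old).
Step 3:
                    C           E           M           L
  I            0.4817     0.03242      0.1934    0.008685
  C         -0.001671 -8.3547e-04    0.001671    0.002506
  E              0.48     0.03159      0.1951     0.01119
  solve Keq expr → x = 8.3547e-04; check Q = 7.3280e-06

Direction: forward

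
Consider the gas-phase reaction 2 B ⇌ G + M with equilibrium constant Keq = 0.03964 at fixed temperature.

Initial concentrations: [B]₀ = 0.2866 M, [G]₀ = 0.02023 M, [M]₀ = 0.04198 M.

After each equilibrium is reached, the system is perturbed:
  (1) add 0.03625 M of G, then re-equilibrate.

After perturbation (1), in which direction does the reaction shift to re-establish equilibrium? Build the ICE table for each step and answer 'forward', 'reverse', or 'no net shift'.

Direction: reverse

Q₀ = 0.01034 vs Keq = 0.03964 ⇒ Q<K, forward
Step 1:
                    B           G           M
  init         0.2866     0.02023     0.04198
  Δ          -0.03882     0.01941     0.01941
  eq           0.2478     0.03964     0.06139
  solve Keq expr → x = 0.01941; check Q = 0.03964
Then add 0.03625 M of G.
Step 2:
                    B           G           M
  init         0.2478     0.07589     0.06139
  Δ           0.02694    -0.01347    -0.01347
  eq           0.2747     0.06242     0.04792
  solve Keq expr → x = -0.01347; check Q = 0.03964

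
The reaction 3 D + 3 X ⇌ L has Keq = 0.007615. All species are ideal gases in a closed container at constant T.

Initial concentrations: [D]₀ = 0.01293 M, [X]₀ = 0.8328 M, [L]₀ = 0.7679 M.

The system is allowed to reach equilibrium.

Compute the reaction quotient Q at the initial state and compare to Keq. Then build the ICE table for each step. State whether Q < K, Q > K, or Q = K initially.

Q₀ = 6.1502e+05 vs Keq = 0.007615 ⇒ Q>K, reverse
Step 1:
                  D         X         L
  init      0.01293    0.8328    0.7679
  Δ           1.451     1.451   -0.4836
  eq          1.464     2.284    0.2843
  solve Keq expr → x = -0.4836; check Q = 0.007615

Q₀ = 6.1502e+05; Q > K (proceeds reverse)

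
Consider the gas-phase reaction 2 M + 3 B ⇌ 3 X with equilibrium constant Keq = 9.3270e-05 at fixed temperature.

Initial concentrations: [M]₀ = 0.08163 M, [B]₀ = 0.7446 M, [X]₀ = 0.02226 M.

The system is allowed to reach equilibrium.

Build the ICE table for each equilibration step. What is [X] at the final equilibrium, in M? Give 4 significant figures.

Q₀ = 0.00401 vs Keq = 9.3270e-05 ⇒ Q>K, reverse
Step 1:
                   M          B          X
  I          0.08163     0.7446    0.02226
  C          0.01017    0.01525   -0.01525
  E           0.0918     0.7598   0.007012
  solve Keq expr → x = -0.005083; check Q = 9.3270e-05

[X]_eq = 0.007012 M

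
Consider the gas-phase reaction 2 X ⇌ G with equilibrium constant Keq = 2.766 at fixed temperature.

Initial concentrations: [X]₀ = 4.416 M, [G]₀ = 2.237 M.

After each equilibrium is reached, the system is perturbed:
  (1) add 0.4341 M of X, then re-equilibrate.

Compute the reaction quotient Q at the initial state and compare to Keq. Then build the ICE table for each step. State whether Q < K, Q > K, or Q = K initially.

Q₀ = 0.1147; Q < K (proceeds forward)

Q₀ = 0.1147 vs Keq = 2.766 ⇒ Q<K, forward
Step 1:
                  X         G
  init        4.416     2.237
  Δ          -3.235     1.618
  eq          1.181     3.855
  solve Keq expr → x = 1.618; check Q = 2.766
Then add 0.4341 M of X.
Step 2:
                  X         G
  init        1.615     3.855
  Δ         -0.4036    0.2018
  eq          1.211     4.057
  solve Keq expr → x = 0.2018; check Q = 2.766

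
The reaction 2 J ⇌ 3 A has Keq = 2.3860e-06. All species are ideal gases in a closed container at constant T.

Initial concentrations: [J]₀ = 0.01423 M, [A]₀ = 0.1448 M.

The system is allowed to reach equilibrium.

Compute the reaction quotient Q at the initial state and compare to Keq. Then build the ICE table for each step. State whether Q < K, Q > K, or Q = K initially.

Q₀ = 14.99; Q > K (proceeds reverse)

Q₀ = 14.99 vs Keq = 2.3860e-06 ⇒ Q>K, reverse
Step 1:
                    J           A
  I           0.01423      0.1448
  C            0.0945     -0.1418
  E            0.1087    0.003044
  solve Keq expr → x = -0.04725; check Q = 2.3860e-06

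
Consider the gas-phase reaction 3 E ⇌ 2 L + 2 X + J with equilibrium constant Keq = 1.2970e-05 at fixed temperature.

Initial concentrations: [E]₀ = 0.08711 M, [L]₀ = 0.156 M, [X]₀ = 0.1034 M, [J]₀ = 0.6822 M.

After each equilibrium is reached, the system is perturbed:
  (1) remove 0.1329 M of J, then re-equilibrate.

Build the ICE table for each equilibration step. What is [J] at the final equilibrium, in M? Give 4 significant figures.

Q₀ = 0.2685 vs Keq = 1.2970e-05 ⇒ Q>K, reverse
Step 1:
                  E         L         X         J
  init      0.08711     0.156    0.1034    0.6822
  Δ          0.1428   -0.0952   -0.0952   -0.0476
  eq         0.2299    0.0608  0.008198    0.6346
  solve Keq expr → x = -0.0476; check Q = 1.2970e-05
Then remove 0.1329 M of J.
Step 2:
                  E         L         X         J
  init       0.2299    0.0608  0.008198    0.5017
  Δ       -0.001233 8.2223e-04 8.2223e-04 4.1112e-04
  eq         0.2287   0.06162   0.00902    0.5021
  solve Keq expr → x = 4.1112e-04; check Q = 1.2970e-05

[J]_eq = 0.5021 M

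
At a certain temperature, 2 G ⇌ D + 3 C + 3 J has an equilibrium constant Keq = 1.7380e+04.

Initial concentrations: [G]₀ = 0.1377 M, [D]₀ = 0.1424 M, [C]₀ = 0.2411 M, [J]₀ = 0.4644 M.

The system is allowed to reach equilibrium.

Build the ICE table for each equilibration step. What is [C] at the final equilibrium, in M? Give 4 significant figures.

Q₀ = 0.01054 vs Keq = 1.7380e+04 ⇒ Q<K, forward
Step 1:
                    G           D           C           J
  Initial      0.1377      0.1424      0.2411      0.4644
  Change      -0.1371     0.06856      0.2057      0.2057
  Equil    5.7075e-04       0.211      0.4468      0.6701
  solve Keq expr → x = 0.06856; check Q = 1.7380e+04

[C]_eq = 0.4468 M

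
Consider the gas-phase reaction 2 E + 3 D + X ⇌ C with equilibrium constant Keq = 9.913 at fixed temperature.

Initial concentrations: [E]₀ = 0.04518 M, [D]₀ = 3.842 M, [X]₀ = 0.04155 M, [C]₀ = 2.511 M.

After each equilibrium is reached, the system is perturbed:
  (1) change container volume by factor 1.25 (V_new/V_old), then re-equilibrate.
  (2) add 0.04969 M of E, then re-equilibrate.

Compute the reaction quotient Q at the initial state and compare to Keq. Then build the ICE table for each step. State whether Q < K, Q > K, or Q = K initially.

Q₀ = 522; Q > K (proceeds reverse)

Q₀ = 522 vs Keq = 9.913 ⇒ Q>K, reverse
Step 1:
                   E          D          X          C
  I          0.04518      3.842    0.04155      2.511
  C            0.138      0.207    0.06901   -0.06901
  E           0.1832      4.049     0.1106      2.442
  solve Keq expr → x = -0.06901; check Q = 9.913
Then change container volume by factor 1.25 (V_new/V_old).
Step 2:
                   E          D          X          C
  I           0.1466      3.239    0.08845      1.954
  C          0.06257    0.09386    0.03129   -0.03129
  E           0.2091      3.333     0.1197      1.922
  solve Keq expr → x = -0.03129; check Q = 9.913
Then add 0.04969 M of E.
Step 3:
                   E          D          X          C
  I           0.2588      3.333     0.1197      1.922
  C         -0.02984   -0.04476   -0.01492    0.01492
  E            0.229      3.288     0.1048      1.937
  solve Keq expr → x = 0.01492; check Q = 9.913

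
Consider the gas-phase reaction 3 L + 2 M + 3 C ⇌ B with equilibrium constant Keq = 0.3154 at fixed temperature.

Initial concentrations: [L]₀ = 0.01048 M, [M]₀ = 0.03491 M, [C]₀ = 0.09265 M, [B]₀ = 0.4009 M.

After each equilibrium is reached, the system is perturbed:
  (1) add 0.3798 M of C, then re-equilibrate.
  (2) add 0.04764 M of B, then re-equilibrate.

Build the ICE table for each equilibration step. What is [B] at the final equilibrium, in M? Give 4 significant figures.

Q₀ = 3.5935e+11 vs Keq = 0.3154 ⇒ Q>K, reverse
Step 1:
                   L          M          C          B
  I          0.01048    0.03491    0.09265     0.4009
  C           0.9062     0.6041     0.9062    -0.3021
  E           0.9166      0.639     0.9988    0.09884
  solve Keq expr → x = -0.3021; check Q = 0.3154
Then add 0.3798 M of C.
Step 2:
                   L          M          C          B
  I           0.9166      0.639      1.379    0.09884
  C         -0.08926   -0.05951   -0.08926    0.02975
  E           0.8274     0.5795      1.289     0.1286
  solve Keq expr → x = 0.02975; check Q = 0.3154
Then add 0.04764 M of B.
Step 3:
                   L          M          C          B
  I           0.8274     0.5795      1.289     0.1762
  C           0.0313    0.02087     0.0313   -0.01043
  E           0.8587     0.6004      1.321     0.1658
  solve Keq expr → x = -0.01043; check Q = 0.3154

[B]_eq = 0.1658 M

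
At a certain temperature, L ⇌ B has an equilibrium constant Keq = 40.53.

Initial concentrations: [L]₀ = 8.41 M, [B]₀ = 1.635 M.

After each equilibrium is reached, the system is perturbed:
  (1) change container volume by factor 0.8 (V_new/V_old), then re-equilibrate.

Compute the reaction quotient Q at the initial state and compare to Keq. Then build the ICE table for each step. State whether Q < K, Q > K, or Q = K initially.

Q₀ = 0.1944 vs Keq = 40.53 ⇒ Q<K, forward
Step 1:
                  L         B
  I            8.41     1.635
  C          -8.168     8.168
  E          0.2419     9.803
  solve Keq expr → x = 8.168; check Q = 40.53
Then change container volume by factor 0.8 (V_new/V_old).
Step 2:
                  L         B
  I          0.3023     12.25
  C               0         0
  E          0.3023     12.25
  solve Keq expr → x = 0; check Q = 40.53

Q₀ = 0.1944; Q < K (proceeds forward)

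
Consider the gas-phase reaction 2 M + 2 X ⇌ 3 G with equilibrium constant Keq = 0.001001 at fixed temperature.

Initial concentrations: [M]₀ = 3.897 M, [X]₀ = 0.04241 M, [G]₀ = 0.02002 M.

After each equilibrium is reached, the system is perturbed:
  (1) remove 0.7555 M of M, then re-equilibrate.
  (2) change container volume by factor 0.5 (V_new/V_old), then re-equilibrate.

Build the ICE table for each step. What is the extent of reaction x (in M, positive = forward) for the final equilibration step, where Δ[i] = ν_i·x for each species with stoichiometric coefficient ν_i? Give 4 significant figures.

Q₀ = 2.9376e-04 vs Keq = 0.001001 ⇒ Q<K, forward
Step 1:
                    M           X           G
  Initial       3.897     0.04241     0.02002
  Change    -0.005083   -0.005083    0.007624
  Equil         3.892     0.03733     0.02764
  solve Keq expr → x = 0.002541; check Q = 0.001001
Then remove 0.7555 M of M.
Step 2:
                    M           X           G
  Initial       3.136     0.03733     0.02764
  Change      0.00192     0.00192    -0.00288
  Equil         3.138     0.03925     0.02476
  solve Keq expr → x = -9.6011e-04; check Q = 0.001001
Then change container volume by factor 0.5 (V_new/V_old).
Step 3:
                    M           X           G
  Initial       6.277     0.07849     0.04953
  Change    -0.006299   -0.006299    0.009449
  Equil          6.27      0.0722     0.05898
  solve Keq expr → x = 0.00315; check Q = 0.001001

x = 0.00315 M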